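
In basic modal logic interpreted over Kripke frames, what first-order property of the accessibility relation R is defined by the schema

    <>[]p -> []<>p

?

convergence: forall x forall y forall z (Rxy & Rxz -> exists w (Ryw & Rzw))

This schema is the .2 axiom.
It corresponds to convergence: forall x forall y forall z (Rxy & Rxz -> exists w (Ryw & Rzw)).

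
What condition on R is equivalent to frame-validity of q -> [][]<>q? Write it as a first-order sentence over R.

forall x forall z (x R^2 z -> exists w (x = w & zRw))

This is a Sahlqvist (Geach-type) schema ◇^0□^0q → □^2◇^1q.
First-order correspondent: forall x forall z (x R^2 z -> exists w (x = w & zRw)).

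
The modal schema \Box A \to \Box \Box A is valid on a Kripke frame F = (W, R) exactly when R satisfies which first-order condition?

This schema is the 4 axiom.
Its frame correspondent is transitivity — \forall x \forall y \forall z (Rxy \wedge Ryz \to Rxz).

transitivity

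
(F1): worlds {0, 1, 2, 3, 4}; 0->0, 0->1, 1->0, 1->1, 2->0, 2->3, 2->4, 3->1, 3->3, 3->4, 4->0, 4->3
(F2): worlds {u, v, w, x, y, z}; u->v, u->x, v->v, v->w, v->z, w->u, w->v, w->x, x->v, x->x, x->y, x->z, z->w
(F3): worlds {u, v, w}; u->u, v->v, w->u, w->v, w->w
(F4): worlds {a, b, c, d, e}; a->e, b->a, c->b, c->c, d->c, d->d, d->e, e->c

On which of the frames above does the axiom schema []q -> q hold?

(F3)

The schema corresponds to reflexivity: forall x Rxx.
(F1): fails — world 2 does not see itself.
(F2): fails — world u does not see itself.
(F3): satisfies the condition.
(F4): fails — world a does not see itself.
Valid on: (F3).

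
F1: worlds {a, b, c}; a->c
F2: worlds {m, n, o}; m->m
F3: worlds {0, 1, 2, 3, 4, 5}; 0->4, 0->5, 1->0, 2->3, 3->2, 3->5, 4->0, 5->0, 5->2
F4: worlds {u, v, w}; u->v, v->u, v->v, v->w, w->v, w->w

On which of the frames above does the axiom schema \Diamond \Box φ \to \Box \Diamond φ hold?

Frame correspondent (Sahlqvist): \forall x \forall y \forall z (Rxy \wedge Rxz \to \exists w (Ryw \wedge Rzw)) — i.e. convergence.
F1: fails — Rac and Rac but c and c have no common successor.
F2: ✓.
F3: fails — R32 and R35 but 2 and 5 have no common successor.
F4: ✓.

F2, F4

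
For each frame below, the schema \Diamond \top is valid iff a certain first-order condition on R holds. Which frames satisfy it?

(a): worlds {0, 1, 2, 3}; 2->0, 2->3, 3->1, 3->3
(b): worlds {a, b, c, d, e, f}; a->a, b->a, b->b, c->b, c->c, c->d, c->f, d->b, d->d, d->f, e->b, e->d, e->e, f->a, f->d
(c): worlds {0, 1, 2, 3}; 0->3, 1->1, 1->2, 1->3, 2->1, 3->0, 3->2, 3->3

This is the axiom for seriality; its first-order frame correspondent is \forall x \exists y Rxy.
(a): fails — world 0 has no successor.
(b): satisfies the condition.
(c): satisfies the condition.

(b), (c)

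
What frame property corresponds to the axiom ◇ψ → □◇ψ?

The Euclidean property

Suppose ◇ψ→□◇ψ is valid. Take Rxy, Rxz and set V(ψ)={y}. Then ◇ψ at x, so □◇ψ at x, so ◇ψ at z, so some w with Rzw has ψ; w=y, i.e. Rzy. By symmetry of the argument, Ryz.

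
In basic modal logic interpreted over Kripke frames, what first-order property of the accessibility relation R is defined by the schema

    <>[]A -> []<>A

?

convergence

Suppose ◇□A→□◇A is valid. Take Rxy, Rxz and set V(A)={w : Ryw}. Then □A at y so ◇□A at x, so □◇A at x, so ◇A at z, giving w with Rzw and Ryw.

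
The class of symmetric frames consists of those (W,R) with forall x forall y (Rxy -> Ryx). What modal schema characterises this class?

s → □◇s

This is symmetry; the standard corresponding axiom is B: s → □◇s.
Suppose s→□◇s is valid. Take Rxy and set V(s)={x}. Then s at x, so □◇s at x, so ◇s at y, so some z with Ryz has s; z=x, i.e. Ryx.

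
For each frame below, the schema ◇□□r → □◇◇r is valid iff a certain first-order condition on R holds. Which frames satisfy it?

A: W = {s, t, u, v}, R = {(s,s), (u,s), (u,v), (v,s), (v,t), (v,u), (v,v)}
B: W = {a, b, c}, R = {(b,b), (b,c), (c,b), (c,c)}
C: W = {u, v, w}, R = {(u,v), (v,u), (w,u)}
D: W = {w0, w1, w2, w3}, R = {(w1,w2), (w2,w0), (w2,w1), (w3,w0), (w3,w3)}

B, C

Frame correspondent (Sahlqvist): ∀x ∀y ∀z ((xRy ∧ xRz) → ∃w (yR²w ∧ zR²w)) — i.e. a generalized confluence (Geach) condition.
A: fails — vRs, vRt but no w with sR²w and tR²w.
B: holds.
C: holds.
D: fails — w2Rw0, w2Rw0 but no w with w0R²w and w0R²w.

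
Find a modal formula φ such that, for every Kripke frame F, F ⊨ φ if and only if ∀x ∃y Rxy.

The condition is seriality. The D schema □ψ → ◇ψ defines it.
Suppose □ψ→◇ψ is valid. At any x set V(ψ)=W. Then □ψ at x, so ◇ψ at x, so x has a successor.

□ψ → ◇ψ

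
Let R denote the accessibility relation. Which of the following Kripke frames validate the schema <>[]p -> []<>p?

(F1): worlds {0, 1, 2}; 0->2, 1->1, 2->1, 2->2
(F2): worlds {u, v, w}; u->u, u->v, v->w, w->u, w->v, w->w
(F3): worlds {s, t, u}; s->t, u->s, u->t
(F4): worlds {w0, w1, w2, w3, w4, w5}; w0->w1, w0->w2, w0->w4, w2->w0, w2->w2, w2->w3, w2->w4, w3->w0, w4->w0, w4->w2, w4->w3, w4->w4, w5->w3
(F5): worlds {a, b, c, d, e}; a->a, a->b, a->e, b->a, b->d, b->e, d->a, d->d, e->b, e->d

(F1), (F5)

The schema corresponds to convergence: forall x forall y forall z (Rxy & Rxz -> exists w (Ryw & Rzw)).
(F1): condition met.
(F2): fails — Ruv and Ruu but v and u have no common successor.
(F3): fails — Rst and Rst but t and t have no common successor.
(F4): fails — Rw0w4 and Rw0w1 but w4 and w1 have no common successor.
(F5): condition met.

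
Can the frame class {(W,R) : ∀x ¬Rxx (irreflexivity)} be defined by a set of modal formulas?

Any modally definable frame class is closed under surjective bounded morphisms.
The 2-cycle (worlds a,b with a→b→a) is irreflexive, and the map sending every world to a single reflexive point • is a surjective bounded morphism (forth: every edge maps to (•,•); back: every world has a successor). So any modal formula valid on the 2-cycle is also valid on the reflexive point, which is not irreflexive.
So the class is not modally definable.

Not modally definable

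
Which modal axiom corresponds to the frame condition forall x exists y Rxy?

□ψ → ◇ψ

A defining formula is □ψ → ◇ψ (the D axiom).
Suppose □ψ→◇ψ is valid. At any x set V(ψ)=W. Then □ψ at x, so ◇ψ at x, so x has a successor.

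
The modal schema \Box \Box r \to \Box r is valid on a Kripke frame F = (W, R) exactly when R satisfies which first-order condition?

Density

Suppose □□r→□r is valid. Take Rxy and set V(r)={w : xR²w}. Then □□r at x, so □r at x, so r at y, i.e. ∃z(Rxz∧Rzy).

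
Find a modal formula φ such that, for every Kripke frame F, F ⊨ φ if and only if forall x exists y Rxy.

The condition is seriality. The D schema □s → ◇s defines it.

□s → ◇s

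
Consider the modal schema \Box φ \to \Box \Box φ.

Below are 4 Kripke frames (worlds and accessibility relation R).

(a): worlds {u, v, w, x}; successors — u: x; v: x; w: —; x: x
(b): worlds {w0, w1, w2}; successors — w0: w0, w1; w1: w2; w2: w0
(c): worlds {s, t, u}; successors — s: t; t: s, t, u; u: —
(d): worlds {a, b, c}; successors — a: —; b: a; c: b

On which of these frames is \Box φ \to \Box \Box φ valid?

The schema corresponds to transitivity: \forall x \forall y \forall z (Rxy \wedge Ryz \to Rxz).
(a): satisfies the condition.
(b): fails — Rw1w2 and Rw2w0 but not Rw1w0.
(c): fails — Rst and Rtu but not Rsu.
(d): fails — Rcb and Rba but not Rca.
Valid on: (a).

(a)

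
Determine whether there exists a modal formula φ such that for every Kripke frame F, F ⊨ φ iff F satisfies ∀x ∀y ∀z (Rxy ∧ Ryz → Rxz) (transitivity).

This is a Sahlqvist condition; the 4 axiom □q → □□q defines it.
Suppose □q→□□q is valid. Take Rxy, Ryz and set V(q)={w : Rxw}. Then □q at x, so □□q at x, so □q at y, so q at z, i.e. Rxz.

Yes, by □q → □□q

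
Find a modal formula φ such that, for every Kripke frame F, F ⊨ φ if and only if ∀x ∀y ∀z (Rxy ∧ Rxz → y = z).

The condition is partial functionality. The CD schema ◇q → □q defines it.
Suppose ◇q→□q is valid. Take Rxy, Rxz and set V(q)={y}. Then ◇q at x, so □q at x, so q at z, i.e. z=y.

◇q → □q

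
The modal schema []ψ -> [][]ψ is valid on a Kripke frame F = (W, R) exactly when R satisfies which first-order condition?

transitivity: forall x forall y forall z (Rxy & Ryz -> Rxz)

Suppose □ψ→□□ψ is valid. Take Rxy, Ryz and set V(ψ)={w : Rxw}. Then □ψ at x, so □□ψ at x, so □ψ at y, so ψ at z, i.e. Rxz.
Conversely, on a frame with transitivity the schema holds at every world under every valuation.
Frame condition: forall x forall y forall z (Rxy & Ryz -> Rxz).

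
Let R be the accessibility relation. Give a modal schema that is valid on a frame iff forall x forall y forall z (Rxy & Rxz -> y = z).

◇p → □p

The condition is partial functionality. The CD schema ◇p → □p defines it.
Suppose ◇p→□p is valid. Take Rxy, Rxz and set V(p)={y}. Then ◇p at x, so □p at x, so p at z, i.e. z=y.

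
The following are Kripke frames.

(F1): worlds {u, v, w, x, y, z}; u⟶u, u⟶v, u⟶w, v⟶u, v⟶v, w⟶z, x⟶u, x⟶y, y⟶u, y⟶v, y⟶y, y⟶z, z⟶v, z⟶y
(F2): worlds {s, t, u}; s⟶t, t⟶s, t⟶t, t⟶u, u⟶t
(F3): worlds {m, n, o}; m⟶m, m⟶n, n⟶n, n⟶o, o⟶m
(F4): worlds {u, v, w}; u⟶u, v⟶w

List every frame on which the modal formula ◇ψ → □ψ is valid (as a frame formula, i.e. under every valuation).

This is the axiom for partial functionality; its first-order frame correspondent is ∀x ∀y ∀z (Rxy ∧ Rxz → y = z).
(F1): fails — u sees both u and v.
(F2): fails — t sees both s and t.
(F3): fails — m sees both m and n.
(F4): holds.

(F4)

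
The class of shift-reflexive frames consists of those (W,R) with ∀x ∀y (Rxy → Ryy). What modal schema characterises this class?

□(□s → s)

A defining formula is □(□s → s) (the T□ axiom).
Suppose □(□s→s) is valid. Take Rxy and set V(s)={w : Ryw}. Then at y, □s holds; since □(□s→s) at x, □s→s at y, so s at y, i.e. Ryy.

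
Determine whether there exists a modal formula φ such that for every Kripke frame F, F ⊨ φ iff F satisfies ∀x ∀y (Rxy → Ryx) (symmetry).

This is a Sahlqvist condition; the B axiom p → □◇p defines it.
Suppose p→□◇p is valid. Take Rxy and set V(p)={x}. Then p at x, so □◇p at x, so ◇p at y, so some z with Ryz has p; z=x, i.e. Ryx.

Yes — defined by p → □◇p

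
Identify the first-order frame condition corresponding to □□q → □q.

Suppose □□q→□q is valid. Take Rxy and set V(q)={w : xR²w}. Then □□q at x, so □q at x, so q at y, i.e. ∃z(Rxz∧Rzy).
Conversely, any frame satisfying ∀x ∀y (Rxy → ∃z (Rxz ∧ Rzy)) validates the schema.
So the correspondent is density.

Density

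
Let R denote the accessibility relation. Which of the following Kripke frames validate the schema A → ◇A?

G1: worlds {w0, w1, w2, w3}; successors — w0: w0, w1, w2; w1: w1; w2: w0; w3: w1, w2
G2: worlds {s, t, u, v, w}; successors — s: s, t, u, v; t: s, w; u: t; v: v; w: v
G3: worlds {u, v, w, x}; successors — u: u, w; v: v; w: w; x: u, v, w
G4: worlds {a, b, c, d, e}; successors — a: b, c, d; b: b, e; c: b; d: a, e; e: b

Frame correspondent (Sahlqvist): ∀x Rxx — i.e. reflexivity.
G1: fails — world w2 does not see itself.
G2: fails — world t does not see itself.
G3: fails — world x does not see itself.
G4: fails — world a does not see itself.
Valid on no frame.

none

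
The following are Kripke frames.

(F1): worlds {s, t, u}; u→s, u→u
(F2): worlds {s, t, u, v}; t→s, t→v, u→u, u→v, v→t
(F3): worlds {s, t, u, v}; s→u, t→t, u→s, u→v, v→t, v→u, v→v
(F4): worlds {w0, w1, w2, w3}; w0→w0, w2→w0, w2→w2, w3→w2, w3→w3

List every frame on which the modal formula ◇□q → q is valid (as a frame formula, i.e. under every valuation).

The schema corresponds to symmetry: ∀x ∀y (Rxy → Ryx).
(F1): fails — Rus but not Rsu.
(F2): fails — Ruv but not Rvu.
(F3): fails — Rvt but not Rtv.
(F4): fails — Rw3w2 but not Rw2w3.
Valid on no frame.

none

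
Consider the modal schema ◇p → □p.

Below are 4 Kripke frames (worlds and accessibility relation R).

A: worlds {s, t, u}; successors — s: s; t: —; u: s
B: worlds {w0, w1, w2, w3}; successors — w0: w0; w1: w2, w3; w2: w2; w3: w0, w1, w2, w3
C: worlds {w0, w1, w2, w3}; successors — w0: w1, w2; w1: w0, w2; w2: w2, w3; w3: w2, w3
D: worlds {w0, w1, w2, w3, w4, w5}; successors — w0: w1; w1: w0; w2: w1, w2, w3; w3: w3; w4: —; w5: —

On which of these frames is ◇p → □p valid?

Frame correspondent (Sahlqvist): ∀x ∀y ∀z (Rxy ∧ Rxz → y = z) — i.e. partial functionality.
A: ✓.
B: fails — w1 sees both w2 and w3.
C: fails — w0 sees both w1 and w2.
D: fails — w2 sees both w1 and w2.
Valid on: A.

A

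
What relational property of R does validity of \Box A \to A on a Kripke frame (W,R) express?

Suppose □A→A is valid. At any x set V(A)={w : Rxw}. Then □A holds at x, so A holds at x, i.e. Rxx.
The converse is a direct semantic check.
So the correspondent is reflexivity.

Reflexivity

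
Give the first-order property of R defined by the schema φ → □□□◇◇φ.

∀x ∀z (xR³z → ∃w (x = w ∧ zR²w))

This is a Sahlqvist (Geach-type) schema ◇^0□^0φ → □^3◇^2φ.
Minimal-valuation argument: fix x; take any y with xR^0y and any z with xR^3z. Set V(φ) to the set of worlds R-reachable from y in exactly 0 steps. Then □^0φ holds at y, so the antecedent holds at x; validity forces ◇^2φ at z, giving a w with zR^2w and yR^0w.
First-order correspondent: ∀x ∀z (xR³z → ∃w (x = w ∧ zR²w)).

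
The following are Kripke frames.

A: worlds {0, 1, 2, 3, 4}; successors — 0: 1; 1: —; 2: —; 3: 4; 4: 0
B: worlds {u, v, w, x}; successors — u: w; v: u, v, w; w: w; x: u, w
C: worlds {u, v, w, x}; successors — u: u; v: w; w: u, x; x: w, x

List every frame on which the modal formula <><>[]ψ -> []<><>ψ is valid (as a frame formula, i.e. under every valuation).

B

This is the axiom for a generalized confluence (Geach) condition; its first-order frame correspondent is forall x forall y forall z ((x R^2 y & xRz) -> exists w (yRw & z R^2 w)).
A: fails — 4R²1, 4R0 but no w with 1Rw and 0R²w.
B: satisfies the condition.
C: fails — wR²x, wRu but no t with xRt and uR²t.
Valid on: B.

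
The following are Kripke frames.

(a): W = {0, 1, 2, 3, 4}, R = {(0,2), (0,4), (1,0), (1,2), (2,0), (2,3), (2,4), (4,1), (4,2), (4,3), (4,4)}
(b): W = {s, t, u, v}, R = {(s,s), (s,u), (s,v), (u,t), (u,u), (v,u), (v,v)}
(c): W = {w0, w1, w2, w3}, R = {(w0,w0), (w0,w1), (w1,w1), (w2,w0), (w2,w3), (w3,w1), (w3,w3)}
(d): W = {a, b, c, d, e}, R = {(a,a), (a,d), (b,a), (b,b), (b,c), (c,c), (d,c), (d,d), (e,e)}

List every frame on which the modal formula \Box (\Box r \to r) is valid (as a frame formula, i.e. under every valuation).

(c), (d)

Frame correspondent (Sahlqvist): \forall x \forall y (Rxy \to Ryy) — i.e. shift-reflexivity.
(a): fails — R10 but not R00.
(b): fails — Rut but not Rtt.
(c): ✓.
(d): ✓.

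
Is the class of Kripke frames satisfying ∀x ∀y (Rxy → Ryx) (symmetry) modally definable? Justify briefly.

Yes: it is symmetry, defined by the B schema q → □◇q.

Yes — defined by q → □◇q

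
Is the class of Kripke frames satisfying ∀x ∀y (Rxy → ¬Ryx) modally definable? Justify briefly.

Not definable by any modal formula

Modal frame validity is preserved under surjective bounded morphisms.
The 5-cycle (worlds w0,w1,w2,w3,w4 with w0→w1→w2→w3→w4→w0) is asymmetric. Mapping every world to a single reflexive point • is a surjective bounded morphism, and the reflexive point is not asymmetric (R•• but asymmetry requires ¬R••).
Hence asymmetry is not modally definable.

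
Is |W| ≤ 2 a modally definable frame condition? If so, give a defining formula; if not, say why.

Not definable by any modal formula

If a class were modally definable it would be closed under disjoint unions (Goldblatt–Thomason).
Any modal formula valid on each of 3 disjoint one-world frames is valid on their disjoint union (validity is preserved under disjoint unions). Each one-world frame has |W|=1≤2, but the union has |W|=3.
So no modal formula (or set of formulas) defines exactly the |W|≤2 frames.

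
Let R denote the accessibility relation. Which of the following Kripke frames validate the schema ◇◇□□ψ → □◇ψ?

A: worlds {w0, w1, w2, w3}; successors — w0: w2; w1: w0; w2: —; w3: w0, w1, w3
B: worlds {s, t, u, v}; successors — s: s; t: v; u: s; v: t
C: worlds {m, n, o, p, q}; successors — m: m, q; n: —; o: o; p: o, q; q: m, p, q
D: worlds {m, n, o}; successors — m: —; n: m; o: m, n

Frame correspondent (Sahlqvist): ∀x ∀y ∀z ((xR²y ∧ xRz) → ∃w (yR²w ∧ zRw)) — i.e. a generalized confluence (Geach) condition.
A: fails — w1R²w2, w1Rw0 but no w with w2R²w and w0Rw.
B: holds.
C: fails — pR²m, pRo but no w with mR²w and oRw.
D: fails — oR²m, oRm but no w with mR²w and mRw.
Valid on: B.

B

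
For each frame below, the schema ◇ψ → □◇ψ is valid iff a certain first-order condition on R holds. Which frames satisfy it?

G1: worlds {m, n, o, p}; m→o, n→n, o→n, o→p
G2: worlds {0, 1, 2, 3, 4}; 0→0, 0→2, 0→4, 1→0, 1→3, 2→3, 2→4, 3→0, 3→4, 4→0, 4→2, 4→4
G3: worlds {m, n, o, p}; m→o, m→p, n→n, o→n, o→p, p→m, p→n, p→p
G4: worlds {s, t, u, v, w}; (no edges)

Frame correspondent (Sahlqvist): ∀x ∀y ∀z (Rxy ∧ Rxz → Ryz) — i.e. the Euclidean property.
G1: fails — Rmo and Rmo but not Roo.
G2: fails — R02 and R00 but not R20.
G3: fails — Rmo and Rmo but not Roo.
G4: holds.

G4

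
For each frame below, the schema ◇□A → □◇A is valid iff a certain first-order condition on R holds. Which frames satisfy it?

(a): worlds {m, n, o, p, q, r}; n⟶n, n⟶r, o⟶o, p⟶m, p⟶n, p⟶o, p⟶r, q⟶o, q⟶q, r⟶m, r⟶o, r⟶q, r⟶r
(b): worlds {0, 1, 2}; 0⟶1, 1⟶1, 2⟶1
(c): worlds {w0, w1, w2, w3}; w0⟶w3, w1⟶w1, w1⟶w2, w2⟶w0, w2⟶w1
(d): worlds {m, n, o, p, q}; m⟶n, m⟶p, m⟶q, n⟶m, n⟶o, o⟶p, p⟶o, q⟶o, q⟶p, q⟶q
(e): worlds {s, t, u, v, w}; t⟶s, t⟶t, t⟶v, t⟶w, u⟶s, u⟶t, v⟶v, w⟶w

The schema corresponds to convergence: ∀x ∀y ∀z (Rxy ∧ Rxz → ∃w (Ryw ∧ Rzw)).
(a): fails — Rpn and Rpm but n and m have no common successor.
(b): holds.
(c): fails — Rw0w3 and Rw0w3 but w3 and w3 have no common successor.
(d): fails — Rqp and Rqo but p and o have no common successor.
(e): fails — Rtv and Rts but v and s have no common successor.
Valid on: (b).

(b)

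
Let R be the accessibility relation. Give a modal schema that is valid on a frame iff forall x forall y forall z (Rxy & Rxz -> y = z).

◇r → □r

This is partial functionality; the standard corresponding axiom is CD: ◇r → □r.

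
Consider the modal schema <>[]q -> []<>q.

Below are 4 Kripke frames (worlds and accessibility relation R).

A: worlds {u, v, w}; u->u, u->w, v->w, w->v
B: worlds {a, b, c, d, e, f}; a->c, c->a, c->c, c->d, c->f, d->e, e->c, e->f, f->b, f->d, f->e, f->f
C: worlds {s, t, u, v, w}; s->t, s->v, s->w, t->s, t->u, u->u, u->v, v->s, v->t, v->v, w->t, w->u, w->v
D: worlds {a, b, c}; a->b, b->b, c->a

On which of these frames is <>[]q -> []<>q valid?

This is the axiom for convergence; its first-order frame correspondent is forall x forall y forall z (Rxy & Rxz -> exists w (Ryw & Rzw)).
A: fails — Ruw and Ruu but w and u have no common successor.
B: fails — Rcc and Rcd but c and d have no common successor.
C: fails — Rvt and Rvs but t and s have no common successor.
D: condition met.

D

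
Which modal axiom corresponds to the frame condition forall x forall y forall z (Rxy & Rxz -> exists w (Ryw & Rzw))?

The condition is convergence. The .2 schema ◇□p → □◇p defines it.

◇□p → □◇p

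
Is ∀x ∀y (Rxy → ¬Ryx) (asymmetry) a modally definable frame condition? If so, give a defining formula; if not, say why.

No — not modally definable

Modal frame validity is preserved under surjective bounded morphisms.
The 4-cycle (worlds a,b,c,d with a→b→c→d→a) is asymmetric. Mapping every world to a single reflexive point • is a surjective bounded morphism, and the reflexive point is not asymmetric (R•• but asymmetry requires ¬R••).
So no modal formula (or set of formulas) defines exactly the asymmetric frames.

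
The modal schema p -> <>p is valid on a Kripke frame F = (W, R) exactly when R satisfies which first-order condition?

Replacing p by ¬p and contraposing gives the equivalent schema □p → p.
Suppose □p→p is valid. At any x set V(p)={w : Rxw}. Then □p holds at x, so p holds at x, i.e. Rxx.

reflexivity: forall x Rxx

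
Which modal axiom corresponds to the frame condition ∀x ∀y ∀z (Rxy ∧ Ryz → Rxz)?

A defining formula is □s → □□s (the 4 axiom).
Suppose □s→□□s is valid. Take Rxy, Ryz and set V(s)={w : Rxw}. Then □s at x, so □□s at x, so □s at y, so s at z, i.e. Rxz.

□s → □□s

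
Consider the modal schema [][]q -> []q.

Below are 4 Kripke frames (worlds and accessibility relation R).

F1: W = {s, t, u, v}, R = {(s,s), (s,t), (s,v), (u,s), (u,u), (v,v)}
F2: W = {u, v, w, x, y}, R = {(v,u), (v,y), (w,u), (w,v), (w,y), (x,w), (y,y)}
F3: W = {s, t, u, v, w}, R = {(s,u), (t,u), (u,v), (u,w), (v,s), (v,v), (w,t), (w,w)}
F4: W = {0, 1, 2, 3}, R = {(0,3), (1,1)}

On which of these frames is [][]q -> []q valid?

This is the axiom for density; its first-order frame correspondent is forall x forall y (Rxy -> exists z (Rxz & Rzy)).
F1: condition met.
F2: fails — Rxw but no z with Rxz and Rzw.
F3: fails — Rtu but no z with Rtz and Rzu.
F4: fails — R03 but no z with R0z and Rz3.
Valid on: F1.

F1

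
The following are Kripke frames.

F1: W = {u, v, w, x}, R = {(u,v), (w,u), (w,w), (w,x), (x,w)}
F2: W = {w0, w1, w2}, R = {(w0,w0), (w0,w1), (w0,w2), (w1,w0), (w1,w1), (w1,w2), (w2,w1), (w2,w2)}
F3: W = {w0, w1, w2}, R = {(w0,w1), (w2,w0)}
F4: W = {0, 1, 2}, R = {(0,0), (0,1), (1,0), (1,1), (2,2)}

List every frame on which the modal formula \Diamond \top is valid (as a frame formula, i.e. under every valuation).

F2, F4

This is the axiom for seriality; its first-order frame correspondent is \forall x \exists y Rxy.
F1: fails — world v has no successor.
F2: ✓.
F3: fails — world w1 has no successor.
F4: ✓.
Valid on: F2, F4.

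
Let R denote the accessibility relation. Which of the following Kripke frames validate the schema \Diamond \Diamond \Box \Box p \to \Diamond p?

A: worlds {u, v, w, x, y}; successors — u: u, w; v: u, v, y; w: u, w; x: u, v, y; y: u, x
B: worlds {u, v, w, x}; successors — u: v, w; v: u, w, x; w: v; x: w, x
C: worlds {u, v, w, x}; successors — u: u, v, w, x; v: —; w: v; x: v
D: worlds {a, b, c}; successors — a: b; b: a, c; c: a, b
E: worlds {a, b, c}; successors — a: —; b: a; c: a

A, E

Frame correspondent (Sahlqvist): \forall x \forall y (x R^2 y \to \exists w (y R^2 w \wedge xRw)) — i.e. a generalized confluence (Geach) condition.
A: condition met.
B: fails — wR²w but no t with wR²t and wRt.
C: fails — uR²v but no t with vR²t and uRt.
D: fails — aR²a but no w with aR²w and aRw.
E: condition met.
Valid on: A, E.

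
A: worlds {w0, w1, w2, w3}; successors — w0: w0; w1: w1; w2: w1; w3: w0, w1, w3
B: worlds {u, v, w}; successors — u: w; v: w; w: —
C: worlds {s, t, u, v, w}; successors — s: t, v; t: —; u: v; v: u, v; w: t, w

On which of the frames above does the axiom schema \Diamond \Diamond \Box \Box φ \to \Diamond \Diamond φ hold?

A, B

This is the axiom for a generalized confluence (Geach) condition; its first-order frame correspondent is \forall x \forall y (x R^2 y \to \exists w (y R^2 w \wedge x R^2 w)).
A: satisfies the condition.
B: satisfies the condition.
C: fails — wR²t but no w* with tR²w* and wR²w*.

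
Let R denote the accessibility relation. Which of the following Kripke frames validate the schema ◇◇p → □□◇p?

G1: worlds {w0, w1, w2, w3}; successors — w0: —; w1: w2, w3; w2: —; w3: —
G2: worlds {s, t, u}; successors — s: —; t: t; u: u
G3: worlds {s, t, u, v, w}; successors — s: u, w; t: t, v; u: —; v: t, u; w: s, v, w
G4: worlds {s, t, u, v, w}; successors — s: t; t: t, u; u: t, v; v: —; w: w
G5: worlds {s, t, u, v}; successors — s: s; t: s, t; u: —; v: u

G1, G2

The schema corresponds to a generalized confluence (Geach) condition: ∀x ∀y ∀z ((xR²y ∧ xR²z) → ∃w (y = w ∧ zRw)).
G1: satisfies the condition.
G2: satisfies the condition.
G3: fails — sR²s, sR²s but no w* with s=w* and sRw*.
G4: fails — sR²u, sR²u but no w* with u=w* and uRw*.
G5: fails — tR²t, tR²s but no w with t=w and sRw.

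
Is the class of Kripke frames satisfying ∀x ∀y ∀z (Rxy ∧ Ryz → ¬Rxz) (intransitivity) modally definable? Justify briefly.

Not definable by any modal formula

Modal frame validity is preserved under surjective bounded morphisms.
The 7-cycle (worlds w0,w1,w2,w3,w4,w5,w6 with w0→w1→w2→w3→w4→w5→w6→w0) is intransitive. Mapping every world to a single reflexive point • is a surjective bounded morphism; the reflexive point is not intransitive (R••∧R•• but R••).
Hence intransitivity is not modally definable.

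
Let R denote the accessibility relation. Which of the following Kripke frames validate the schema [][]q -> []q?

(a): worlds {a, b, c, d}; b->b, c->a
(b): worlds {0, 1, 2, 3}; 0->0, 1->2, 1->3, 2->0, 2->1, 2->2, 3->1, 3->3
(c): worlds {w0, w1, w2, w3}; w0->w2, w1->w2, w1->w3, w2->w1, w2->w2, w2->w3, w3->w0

Frame correspondent (Sahlqvist): forall x forall y (Rxy -> exists z (Rxz & Rzy)) — i.e. density.
(a): fails — Rca but no z with Rcz and Rza.
(b): satisfies the condition.
(c): fails — Rw3w0 but no z with Rw3z and Rzw0.

(b)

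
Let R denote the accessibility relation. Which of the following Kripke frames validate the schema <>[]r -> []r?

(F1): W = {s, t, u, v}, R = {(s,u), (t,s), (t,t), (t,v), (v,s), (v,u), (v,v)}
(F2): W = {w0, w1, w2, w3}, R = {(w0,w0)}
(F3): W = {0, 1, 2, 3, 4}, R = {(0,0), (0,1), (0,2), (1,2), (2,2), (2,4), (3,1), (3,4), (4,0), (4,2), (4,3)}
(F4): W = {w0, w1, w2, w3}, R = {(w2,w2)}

(F2), (F4)

This is the axiom for the Euclidean property; its first-order frame correspondent is forall x forall y forall z (Rxy & Rxz -> Ryz).
(F1): fails — Rsu and Rsu but not Ruu.
(F2): satisfies the condition.
(F3): fails — R02 and R00 but not R20.
(F4): satisfies the condition.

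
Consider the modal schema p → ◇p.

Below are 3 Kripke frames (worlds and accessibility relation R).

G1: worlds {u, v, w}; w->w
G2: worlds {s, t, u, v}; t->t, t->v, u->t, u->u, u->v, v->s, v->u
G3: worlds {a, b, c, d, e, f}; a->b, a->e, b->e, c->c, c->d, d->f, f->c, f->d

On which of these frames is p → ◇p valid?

Frame correspondent (Sahlqvist): ∀x Rxx — i.e. reflexivity.
G1: fails — world u does not see itself.
G2: fails — world s does not see itself.
G3: fails — world a does not see itself.
Valid on no frame.

none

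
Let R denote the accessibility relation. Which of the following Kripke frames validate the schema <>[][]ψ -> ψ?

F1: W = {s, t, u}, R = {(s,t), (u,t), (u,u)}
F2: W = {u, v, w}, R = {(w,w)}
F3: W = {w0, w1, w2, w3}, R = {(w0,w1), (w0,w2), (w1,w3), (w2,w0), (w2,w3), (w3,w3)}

F2

This is the axiom for a generalized confluence (Geach) condition; its first-order frame correspondent is forall x forall y (xRy -> exists w (y R^2 w & x = w)).
F1: fails — sRt but no w with tR²w and s=w.
F2: condition met.
F3: fails — w0Rw1 but no w with w1R²w and w0=w.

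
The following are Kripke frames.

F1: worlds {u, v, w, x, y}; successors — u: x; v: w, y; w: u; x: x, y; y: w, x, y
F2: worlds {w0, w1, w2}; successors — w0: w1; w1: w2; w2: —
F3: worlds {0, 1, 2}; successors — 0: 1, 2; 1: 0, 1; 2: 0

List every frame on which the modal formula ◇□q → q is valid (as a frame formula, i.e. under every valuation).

This is the axiom for symmetry; its first-order frame correspondent is ∀x ∀y (Rxy → Ryx).
F1: fails — Rwu but not Ruw.
F2: fails — Rw1w2 but not Rw2w1.
F3: ✓.
Valid on: F3.

F3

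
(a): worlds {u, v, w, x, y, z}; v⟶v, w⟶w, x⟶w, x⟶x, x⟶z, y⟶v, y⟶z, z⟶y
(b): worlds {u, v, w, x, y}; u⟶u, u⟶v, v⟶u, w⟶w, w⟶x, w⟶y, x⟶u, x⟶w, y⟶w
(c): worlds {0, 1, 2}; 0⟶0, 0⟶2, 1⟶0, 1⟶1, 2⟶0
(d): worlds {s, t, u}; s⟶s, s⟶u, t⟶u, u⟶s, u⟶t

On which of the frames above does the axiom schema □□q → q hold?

(b), (c), (d)

Frame correspondent (Sahlqvist): ∀x ∃w (xR²w ∧ x = w) — i.e. a generalized confluence (Geach) condition.
(a): fails — at u but no t with uR²t and u=t.
(b): satisfies the condition.
(c): satisfies the condition.
(d): satisfies the condition.
Valid on: (b), (c), (d).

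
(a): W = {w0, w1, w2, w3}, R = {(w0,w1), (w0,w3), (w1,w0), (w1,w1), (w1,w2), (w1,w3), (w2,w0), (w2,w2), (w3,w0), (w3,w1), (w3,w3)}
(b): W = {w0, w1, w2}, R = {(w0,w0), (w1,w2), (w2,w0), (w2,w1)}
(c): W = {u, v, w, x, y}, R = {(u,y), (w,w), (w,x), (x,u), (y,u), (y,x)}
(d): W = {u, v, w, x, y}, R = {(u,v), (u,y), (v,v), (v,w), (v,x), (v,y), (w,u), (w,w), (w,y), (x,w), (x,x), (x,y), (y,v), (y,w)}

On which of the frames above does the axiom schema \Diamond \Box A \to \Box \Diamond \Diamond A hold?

(a), (d)

Frame correspondent (Sahlqvist): \forall x \forall y \forall z ((xRy \wedge xRz) \to \exists w (yRw \wedge z R^2 w)) — i.e. a generalized confluence (Geach) condition.
(a): holds.
(b): fails — w2Rw1, w2Rw0 but no w with w1Rw and w0R²w.
(c): fails — wRw, wRx but no t with wRt and xR²t.
(d): holds.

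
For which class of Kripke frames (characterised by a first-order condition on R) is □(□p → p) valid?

This is the T□ axiom.
It corresponds to shift-reflexivity: ∀x ∀y (Rxy → Ryy).

shift-reflexivity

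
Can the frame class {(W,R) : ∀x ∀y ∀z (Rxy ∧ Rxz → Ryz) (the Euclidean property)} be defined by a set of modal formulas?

Definable; ◇q → □◇q defines it

Yes: it is the Euclidean property, defined by the 5 schema ◇q → □◇q.
Suppose ◇q→□◇q is valid. Take Rxy, Rxz and set V(q)={y}. Then ◇q at x, so □◇q at x, so ◇q at z, so some w with Rzw has q; w=y, i.e. Rzy. By symmetry of the argument, Ryz.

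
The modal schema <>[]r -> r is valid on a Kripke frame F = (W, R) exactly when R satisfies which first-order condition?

symmetry

This is frame-equivalent to r → □◇r (substitute ¬r for r and contrapose).
Suppose r→□◇r is valid. Take Rxy and set V(r)={x}. Then r at x, so □◇r at x, so ◇r at y, so some z with Ryz has r; z=x, i.e. Ryx.
Conversely, on a frame with symmetry the schema holds at every world under every valuation.
Frame condition: forall x forall y (Rxy -> Ryx).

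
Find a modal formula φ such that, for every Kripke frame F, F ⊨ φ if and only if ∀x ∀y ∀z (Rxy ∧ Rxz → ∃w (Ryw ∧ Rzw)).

◇□q → □◇q

This is convergence; the standard corresponding axiom is .2: ◇□q → □◇q.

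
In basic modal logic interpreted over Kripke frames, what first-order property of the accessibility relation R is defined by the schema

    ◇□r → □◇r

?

Suppose ◇□r→□◇r is valid. Take Rxy, Rxz and set V(r)={w : Ryw}. Then □r at y so ◇□r at x, so □◇r at x, so ◇r at z, giving w with Rzw and Ryw.

convergence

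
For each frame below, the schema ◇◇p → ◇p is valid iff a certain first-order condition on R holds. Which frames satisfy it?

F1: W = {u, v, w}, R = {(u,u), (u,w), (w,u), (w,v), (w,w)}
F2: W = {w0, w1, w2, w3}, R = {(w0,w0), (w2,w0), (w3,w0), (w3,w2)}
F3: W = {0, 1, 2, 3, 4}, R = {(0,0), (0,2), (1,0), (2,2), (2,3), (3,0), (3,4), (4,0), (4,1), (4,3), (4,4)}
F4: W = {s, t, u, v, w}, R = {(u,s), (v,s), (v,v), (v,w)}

F2, F4

Frame correspondent (Sahlqvist): ∀x ∀y ∀z (Rxy ∧ Ryz → Rxz) — i.e. transitivity.
F1: fails — Ruw and Rwv but not Ruv.
F2: satisfies the condition.
F3: fails — R10 and R02 but not R12.
F4: satisfies the condition.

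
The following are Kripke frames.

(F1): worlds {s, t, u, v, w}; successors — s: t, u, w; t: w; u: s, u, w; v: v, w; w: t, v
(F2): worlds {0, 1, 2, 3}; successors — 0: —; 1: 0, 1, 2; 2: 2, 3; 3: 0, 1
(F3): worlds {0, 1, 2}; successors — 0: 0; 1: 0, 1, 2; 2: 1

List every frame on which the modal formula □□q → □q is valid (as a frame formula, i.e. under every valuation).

This is the axiom for density; its first-order frame correspondent is ∀x ∀y (Rxy → ∃z (Rxz ∧ Rzy)).
(F1): fails — Rwt but no z with Rwz and Rzt.
(F2): condition met.
(F3): condition met.

(F2), (F3)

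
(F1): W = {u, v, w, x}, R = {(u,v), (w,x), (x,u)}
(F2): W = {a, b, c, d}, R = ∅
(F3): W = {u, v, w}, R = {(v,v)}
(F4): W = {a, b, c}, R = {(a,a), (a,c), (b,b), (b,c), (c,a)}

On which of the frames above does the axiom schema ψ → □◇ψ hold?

(F2), (F3)

The schema corresponds to symmetry: ∀x ∀y (Rxy → Ryx).
(F1): fails — Ruv but not Rvu.
(F2): holds.
(F3): holds.
(F4): fails — Rbc but not Rcb.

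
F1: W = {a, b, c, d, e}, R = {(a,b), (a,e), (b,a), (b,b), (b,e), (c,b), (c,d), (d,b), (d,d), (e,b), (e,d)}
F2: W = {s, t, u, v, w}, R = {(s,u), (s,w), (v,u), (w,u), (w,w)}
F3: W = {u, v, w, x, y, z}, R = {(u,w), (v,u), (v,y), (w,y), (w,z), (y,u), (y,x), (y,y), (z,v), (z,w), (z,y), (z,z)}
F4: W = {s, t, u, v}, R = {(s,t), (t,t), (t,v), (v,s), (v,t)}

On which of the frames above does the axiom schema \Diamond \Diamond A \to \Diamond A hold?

The schema corresponds to a generalized confluence (Geach) condition: \forall x \forall y (x R^2 y \to \exists w (y = w \wedge xRw)).
F1: fails — aR²a but no w with a=w and aRw.
F2: holds.
F3: fails — uR²y but no t with y=t and uRt.
F4: fails — sR²v but no w with v=w and sRw.

F2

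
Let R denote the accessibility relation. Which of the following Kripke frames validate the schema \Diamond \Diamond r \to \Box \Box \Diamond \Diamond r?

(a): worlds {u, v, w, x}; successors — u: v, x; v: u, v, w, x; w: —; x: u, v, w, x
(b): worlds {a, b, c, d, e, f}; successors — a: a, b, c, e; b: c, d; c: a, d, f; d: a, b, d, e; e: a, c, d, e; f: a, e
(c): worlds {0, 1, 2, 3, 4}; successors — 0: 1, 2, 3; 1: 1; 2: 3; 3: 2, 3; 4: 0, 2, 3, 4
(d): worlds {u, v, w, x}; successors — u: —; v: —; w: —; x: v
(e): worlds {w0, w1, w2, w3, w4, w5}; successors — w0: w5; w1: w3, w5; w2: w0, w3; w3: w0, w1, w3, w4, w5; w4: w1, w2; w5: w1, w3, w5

(d)

Frame correspondent (Sahlqvist): \forall x \forall y \forall z ((x R^2 y \wedge x R^2 z) \to \exists w (y = w \wedge z R^2 w)) — i.e. a generalized confluence (Geach) condition.
(a): fails — uR²u, uR²w but no t with u=t and wR²t.
(b): fails — aR²c, aR²b but no w with c=w and bR²w.
(c): fails — 0R²1, 0R²2 but no w with 1=w and 2R²w.
(d): ✓.
(e): fails — w1R²w0, w1R²w0 but no w with w0=w and w0R²w.
Valid on: (d).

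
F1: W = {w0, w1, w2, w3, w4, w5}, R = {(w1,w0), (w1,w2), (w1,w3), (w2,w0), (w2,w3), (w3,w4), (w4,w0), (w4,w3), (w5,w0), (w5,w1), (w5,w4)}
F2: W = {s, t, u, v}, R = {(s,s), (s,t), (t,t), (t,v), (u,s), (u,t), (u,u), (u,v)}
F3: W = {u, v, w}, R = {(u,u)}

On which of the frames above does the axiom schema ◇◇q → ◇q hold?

F3

This is the axiom for transitivity; its first-order frame correspondent is ∀x ∀y ∀z (Rxy ∧ Ryz → Rxz).
F1: fails — Rw1w3 and Rw3w4 but not Rw1w4.
F2: fails — Rst and Rtv but not Rsv.
F3: ✓.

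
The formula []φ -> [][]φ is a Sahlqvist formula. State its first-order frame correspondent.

Transitivity

Suppose □φ→□□φ is valid. Take Rxy, Ryz and set V(φ)={w : Rxw}. Then □φ at x, so □□φ at x, so □φ at y, so φ at z, i.e. Rxz.
The converse is a direct semantic check.
So the correspondent is transitivity.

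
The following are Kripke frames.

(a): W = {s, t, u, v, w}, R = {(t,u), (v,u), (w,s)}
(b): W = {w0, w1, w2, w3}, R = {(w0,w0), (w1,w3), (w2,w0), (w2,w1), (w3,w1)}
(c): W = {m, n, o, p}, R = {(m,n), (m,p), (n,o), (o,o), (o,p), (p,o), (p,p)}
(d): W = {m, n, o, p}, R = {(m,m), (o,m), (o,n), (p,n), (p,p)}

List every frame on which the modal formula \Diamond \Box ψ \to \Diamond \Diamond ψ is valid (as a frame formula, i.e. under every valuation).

The schema corresponds to a generalized confluence (Geach) condition: \forall x \forall y (xRy \to \exists w (yRw \wedge x R^2 w)).
(a): fails — tRu but no w* with uRw* and tR²w*.
(b): holds.
(c): holds.
(d): fails — oRn but no w with nRw and oR²w.

(b), (c)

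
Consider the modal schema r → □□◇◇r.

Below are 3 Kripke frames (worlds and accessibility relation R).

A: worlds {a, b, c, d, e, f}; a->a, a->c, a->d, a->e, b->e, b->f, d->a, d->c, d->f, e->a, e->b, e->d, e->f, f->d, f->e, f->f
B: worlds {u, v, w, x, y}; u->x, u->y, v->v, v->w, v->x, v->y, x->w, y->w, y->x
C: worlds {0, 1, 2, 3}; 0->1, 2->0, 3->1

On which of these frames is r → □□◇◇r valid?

none

Frame correspondent (Sahlqvist): ∀x ∀z (xR²z → ∃w (x = w ∧ zR²w)) — i.e. a generalized confluence (Geach) condition.
A: fails — aR²c but no w with a=w and cR²w.
B: fails — uR²w but no t with u=t and wR²t.
C: fails — 2R²1 but no w with 2=w and 1R²w.
Valid on no frame.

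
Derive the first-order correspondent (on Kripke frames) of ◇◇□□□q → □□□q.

∀x ∀y ∀z ((xR²y ∧ xR³z) → ∃w (yR³w ∧ z = w))

This is a Sahlqvist (Geach-type) schema ◇^2□^3q → □^3◇^0q.
Minimal-valuation argument: fix x; take any y with xR^2y and any z with xR^3z. Set V(q) to the set of worlds R-reachable from y in exactly 3 steps. Then □^3q holds at y, so the antecedent holds at x; validity forces ◇^0q at z, giving a w with zR^0w and yR^3w.
First-order correspondent: ∀x ∀y ∀z ((xR²y ∧ xR³z) → ∃w (yR³w ∧ z = w)).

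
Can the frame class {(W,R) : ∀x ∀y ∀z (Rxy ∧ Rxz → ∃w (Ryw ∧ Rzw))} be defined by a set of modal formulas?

Yes: it is convergence, defined by the .2 schema ◇□q → □◇q.
Suppose ◇□q→□◇q is valid. Take Rxy, Rxz and set V(q)={w : Ryw}. Then □q at y so ◇□q at x, so □◇q at x, so ◇q at z, giving w with Rzw and Ryw.

Yes — defined by ◇□q → □◇q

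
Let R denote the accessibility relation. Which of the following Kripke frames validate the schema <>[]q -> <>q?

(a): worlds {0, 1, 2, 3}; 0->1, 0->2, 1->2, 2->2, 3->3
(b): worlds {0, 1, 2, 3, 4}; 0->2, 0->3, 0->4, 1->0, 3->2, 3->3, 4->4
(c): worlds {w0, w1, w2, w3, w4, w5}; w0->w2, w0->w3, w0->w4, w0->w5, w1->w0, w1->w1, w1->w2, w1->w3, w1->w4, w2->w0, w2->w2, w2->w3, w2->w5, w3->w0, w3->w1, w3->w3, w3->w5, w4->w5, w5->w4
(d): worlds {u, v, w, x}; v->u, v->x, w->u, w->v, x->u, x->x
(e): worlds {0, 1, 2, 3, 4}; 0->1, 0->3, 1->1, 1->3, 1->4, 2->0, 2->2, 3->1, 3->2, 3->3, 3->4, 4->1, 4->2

Frame correspondent (Sahlqvist): forall x forall y (xRy -> exists w (yRw & xRw)) — i.e. a generalized confluence (Geach) condition.
(a): condition met.
(b): fails — 0R2 but no w with 2Rw and 0Rw.
(c): fails — w1Rw4 but no w with w4Rw and w1Rw.
(d): fails — vRu but no t with uRt and vRt.
(e): fails — 2R0 but no w with 0Rw and 2Rw.

(a)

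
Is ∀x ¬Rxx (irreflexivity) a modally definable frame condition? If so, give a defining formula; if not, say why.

Not modally definable

Any modally definable frame class is closed under surjective bounded morphisms.
The 3-cycle (worlds w0,w1,w2 with w0→w1→w2→w0) is irreflexive, and the map sending every world to a single reflexive point • is a surjective bounded morphism (forth: every edge maps to (•,•); back: every world has a successor). So any modal formula valid on the 3-cycle is also valid on the reflexive point, which is not irreflexive.
So no modal formula (or set of formulas) defines exactly the irreflexive frames.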